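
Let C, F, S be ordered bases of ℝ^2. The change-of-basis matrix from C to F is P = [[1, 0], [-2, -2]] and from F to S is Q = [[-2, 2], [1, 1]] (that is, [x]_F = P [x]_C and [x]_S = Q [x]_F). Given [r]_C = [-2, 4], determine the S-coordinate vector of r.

[-4, -6]

Composing the changes, [r]_S = Q P [r]_C.
Q P = [[-6, -4], [-1, -2]]; applying this to [-2, 4] gives [-4, -6].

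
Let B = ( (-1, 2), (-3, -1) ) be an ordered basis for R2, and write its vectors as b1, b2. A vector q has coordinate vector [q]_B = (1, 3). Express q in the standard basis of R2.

The coordinates say q = b1 + 3b2; adding the scaled basis vectors gives (-10, -1).

(-10, -1)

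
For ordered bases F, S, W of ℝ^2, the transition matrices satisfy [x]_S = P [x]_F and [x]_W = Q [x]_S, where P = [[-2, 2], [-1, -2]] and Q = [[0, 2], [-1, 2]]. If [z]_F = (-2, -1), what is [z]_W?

Composing the changes, [z]_W = Q P [z]_F.
Q P = [[-2, -4], [0, -6]]; applying this to (-2, -1) gives (8, 6).

(8, 6)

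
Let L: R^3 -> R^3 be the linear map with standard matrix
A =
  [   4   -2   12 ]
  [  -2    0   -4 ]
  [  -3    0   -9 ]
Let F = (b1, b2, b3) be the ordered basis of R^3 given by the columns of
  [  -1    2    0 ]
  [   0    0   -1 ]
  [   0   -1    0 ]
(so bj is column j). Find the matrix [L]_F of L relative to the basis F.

The j-th column of [L]_F is [L(bj)]_F.
L(b1) = A b1 = (-4, 2, 3) = -2b1 - 3b2 - 2b3, so column 1 is (-2, -3, -2).
Repeating for b2, b3 and assembling the columns gives [[-2, -2, -2], [-3, -3, 0], [-2, 0, 0]].

[[-2, -2, -2], [-3, -3, 0], [-2, 0, 0]]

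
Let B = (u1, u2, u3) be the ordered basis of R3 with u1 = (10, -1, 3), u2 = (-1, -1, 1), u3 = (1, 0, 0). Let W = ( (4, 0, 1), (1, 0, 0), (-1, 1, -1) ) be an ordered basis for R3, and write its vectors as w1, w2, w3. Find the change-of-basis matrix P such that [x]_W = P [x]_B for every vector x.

[[2, 0, 0], [1, -2, 1], [-1, -1, 0]]

Let M have columns uj and N have columns wj. Then for every x, N [x]_W = x = M [x]_B, so P = N^(-1) M.
Since det N = 1, N^(-1) has integer entries; multiplying gives P = [[2, 0, 0], [1, -2, 1], [-1, -1, 0]].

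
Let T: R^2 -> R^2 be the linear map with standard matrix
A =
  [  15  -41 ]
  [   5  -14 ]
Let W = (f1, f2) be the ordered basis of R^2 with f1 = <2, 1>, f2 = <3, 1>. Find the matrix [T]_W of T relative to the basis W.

[[-1, -1], [-3, 2]]

With P the matrix whose columns are f1, f2, [T]_W = P^(-1) A P.
Column by column: T(f1) = A f1 = <-11, -4>; its W-coordinates <-1, -3> give column 1.
Continuing for each basis vector yields [T]_W = [[-1, -1], [-3, 2]].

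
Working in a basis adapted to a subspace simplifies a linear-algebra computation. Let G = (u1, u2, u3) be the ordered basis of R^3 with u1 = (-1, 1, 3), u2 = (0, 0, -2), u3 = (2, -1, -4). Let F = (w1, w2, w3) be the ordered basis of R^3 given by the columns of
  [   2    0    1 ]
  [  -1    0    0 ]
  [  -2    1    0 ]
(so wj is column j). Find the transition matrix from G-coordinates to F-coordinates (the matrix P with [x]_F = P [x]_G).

Take x = uj: its G-coordinates are the j-th standard unit vector, so P e_j — column j of P — equals [uj]_F.
u1 = -w1 + w2 + w3, giving column 1 = (-1, 1, 1); repeating for each j gives P = [[-1, 0, 1], [1, -2, -2], [1, 0, 0]].

[[-1, 0, 1], [1, -2, -2], [1, 0, 0]]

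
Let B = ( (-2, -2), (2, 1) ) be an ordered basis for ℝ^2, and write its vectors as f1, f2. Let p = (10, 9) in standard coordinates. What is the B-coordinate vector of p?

(-4, 1)

[p]_B is the unique c with M c = p, where M has columns f1, f2.
System: -2c_1 + 2c_2 = 10, -2c_1 + c_2 = 9; solving gives c_1 = -4, c_2 = 1.
Check: -4f1 + f2 = (10, 9).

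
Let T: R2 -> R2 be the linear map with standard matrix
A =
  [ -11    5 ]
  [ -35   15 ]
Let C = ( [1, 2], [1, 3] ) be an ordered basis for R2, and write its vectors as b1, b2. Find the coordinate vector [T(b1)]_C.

Compute T(b1) = A b1 = [-1, -5] in standard coordinates.
Then write this in C-coordinates: solve for y in y_1 b1 + y_2 b2 = [-1, -5].
This gives y = [2, -3], which is column 1 of [T]_C.

[2, -3]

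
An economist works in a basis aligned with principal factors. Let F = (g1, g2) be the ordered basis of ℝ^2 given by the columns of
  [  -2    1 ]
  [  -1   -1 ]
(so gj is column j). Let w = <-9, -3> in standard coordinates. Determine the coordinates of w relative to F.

[w]_F is the unique c with M c = w, where M has columns g1, g2.
System: -2c_1 + c_2 = -9, -c_1 - c_2 = -3; solving gives c_1 = 4, c_2 = -1.
Check: 4g1 - g2 = <-9, -3>.

<4, -1>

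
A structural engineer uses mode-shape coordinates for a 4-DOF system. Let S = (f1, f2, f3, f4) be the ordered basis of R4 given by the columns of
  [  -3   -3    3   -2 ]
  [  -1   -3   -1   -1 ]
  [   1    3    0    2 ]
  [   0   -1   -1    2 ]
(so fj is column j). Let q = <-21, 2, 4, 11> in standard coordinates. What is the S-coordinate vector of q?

[q]_S is the unique c with M c = q, where M has columns f1, ..., f4.
Row-reducing the augmented matrix [M | q] gives c = (4, -2, -3, 3).
Check: 4f1 - 2f2 - 3f3 + 3f4 = <-21, 2, 4, 11>.

<4, -2, -3, 3>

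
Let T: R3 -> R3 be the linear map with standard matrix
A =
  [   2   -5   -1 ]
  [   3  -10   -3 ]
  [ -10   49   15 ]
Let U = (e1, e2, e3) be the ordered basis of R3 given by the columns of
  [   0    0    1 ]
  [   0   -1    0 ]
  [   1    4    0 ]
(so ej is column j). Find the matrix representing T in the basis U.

The j-th column of [T]_U is [T(ej)]_U.
T(e1) = A e1 = [-1, -3, 15] = 3e1 + 3e2 - e3, so column 1 is [3, 3, -1].
Repeating for e2, e3 and assembling the columns gives [[3, 3, 2], [3, 2, -3], [-1, 1, 2]].

[[3, 3, 2], [3, 2, -3], [-1, 1, 2]]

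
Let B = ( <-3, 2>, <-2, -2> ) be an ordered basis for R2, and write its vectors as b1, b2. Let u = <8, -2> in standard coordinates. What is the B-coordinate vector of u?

<-2, -1>

Write u = c_1 b1 + c_2 b2 and solve for the c_i.
System: -3c_1 - 2c_2 = 8, 2c_1 - 2c_2 = -2; solving gives c_1 = -2, c_2 = -1.
Check: -2b1 - b2 = <8, -2>.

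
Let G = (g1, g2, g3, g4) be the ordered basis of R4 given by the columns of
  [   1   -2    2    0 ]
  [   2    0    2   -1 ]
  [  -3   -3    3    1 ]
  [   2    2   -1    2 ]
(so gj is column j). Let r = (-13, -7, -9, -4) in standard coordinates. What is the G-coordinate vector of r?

Write r = c_1 g1 + ... + c_4 g4 and solve for the c_i.
Solving this 4x4 system gives c = (-3, 3, -2, -3).
Check: -3g1 + 3g2 - 2g3 - 3g4 = (-13, -7, -9, -4).

(-3, 3, -2, -3)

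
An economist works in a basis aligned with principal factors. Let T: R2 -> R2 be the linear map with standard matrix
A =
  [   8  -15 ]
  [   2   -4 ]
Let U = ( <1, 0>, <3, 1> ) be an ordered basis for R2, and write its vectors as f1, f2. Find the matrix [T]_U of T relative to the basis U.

[[2, 3], [2, 2]]

The j-th column of [T]_U is [T(fj)]_U.
T(f1) = A f1 = <8, 2> = 2f1 + 2f2, so column 1 is <2, 2>.
Repeating for f2 and assembling the columns gives [[2, 3], [2, 2]].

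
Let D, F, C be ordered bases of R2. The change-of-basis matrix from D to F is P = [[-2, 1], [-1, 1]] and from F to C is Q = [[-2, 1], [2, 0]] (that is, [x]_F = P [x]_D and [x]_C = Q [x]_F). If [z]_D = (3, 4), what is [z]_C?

Composing the changes, [z]_C = Q P [z]_D.
Q P = [[3, -1], [-4, 2]]; applying this to (3, 4) gives (5, -4).

(5, -4)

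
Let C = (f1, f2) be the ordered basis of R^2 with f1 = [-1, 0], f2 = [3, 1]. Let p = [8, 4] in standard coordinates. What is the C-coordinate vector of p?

[4, 4]

Write p = c_1 f1 + c_2 f2 and solve for the c_i.
System: -c_1 + 3c_2 = 8, 0c_1 + c_2 = 4; solving gives c_1 = 4, c_2 = 4.
Check: 4f1 + 4f2 = [8, 4].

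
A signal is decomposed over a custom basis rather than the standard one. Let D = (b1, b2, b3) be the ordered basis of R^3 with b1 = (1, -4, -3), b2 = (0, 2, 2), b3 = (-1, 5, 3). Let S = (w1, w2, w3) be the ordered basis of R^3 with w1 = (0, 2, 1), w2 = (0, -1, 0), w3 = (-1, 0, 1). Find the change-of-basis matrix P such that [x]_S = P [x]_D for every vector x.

Let M have columns bj and N have columns wj. Then for every x, N [x]_S = x = M [x]_D, so P = N^(-1) M.
Since det N = -1, N^(-1) has integer entries; multiplying gives P = [[-2, 2, 2], [0, 2, -1], [-1, 0, 1]].

[[-2, 2, 2], [0, 2, -1], [-1, 0, 1]]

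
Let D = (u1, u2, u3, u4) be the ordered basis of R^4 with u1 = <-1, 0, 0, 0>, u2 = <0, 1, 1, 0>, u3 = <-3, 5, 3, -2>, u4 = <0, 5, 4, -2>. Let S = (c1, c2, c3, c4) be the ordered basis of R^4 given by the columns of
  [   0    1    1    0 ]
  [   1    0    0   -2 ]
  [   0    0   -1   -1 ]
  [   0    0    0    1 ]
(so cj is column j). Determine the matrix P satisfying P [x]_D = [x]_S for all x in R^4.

Take x = uj: its D-coordinates are the j-th standard unit vector, so P e_j — column j of P — equals [uj]_S.
u1 = 0·c1 - c2 + 0·c3 + 0·c4, giving column 1 = <0, -1, 0, 0>; repeating for each j gives P = [[0, 1, 1, 1], [-1, 1, -2, 2], [0, -1, -1, -2], [0, 0, -2, -2]].

[[0, 1, 1, 1], [-1, 1, -2, 2], [0, -1, -1, -2], [0, 0, -2, -2]]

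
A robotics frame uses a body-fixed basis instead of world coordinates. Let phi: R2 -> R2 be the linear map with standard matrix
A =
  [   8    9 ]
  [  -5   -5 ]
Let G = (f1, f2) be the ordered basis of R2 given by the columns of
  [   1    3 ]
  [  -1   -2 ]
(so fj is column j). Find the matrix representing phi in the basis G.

[[2, 3], [-1, 1]]

With P the matrix whose columns are f1, f2, [phi]_G = P^(-1) A P.
Column by column: phi(f1) = A f1 = <-1, 0>; its G-coordinates <2, -1> give column 1.
Continuing for each basis vector yields [phi]_G = [[2, 3], [-1, 1]].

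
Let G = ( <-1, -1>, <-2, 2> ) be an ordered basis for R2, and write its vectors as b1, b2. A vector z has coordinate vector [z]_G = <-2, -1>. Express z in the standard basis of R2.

By definition z = -2b1 - b2.
Summing componentwise gives <4, 0>.

<4, 0>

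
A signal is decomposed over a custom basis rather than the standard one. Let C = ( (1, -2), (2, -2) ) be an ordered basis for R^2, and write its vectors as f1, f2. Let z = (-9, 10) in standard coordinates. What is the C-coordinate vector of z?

(-1, -4)

Write z = c_1 f1 + c_2 f2 and solve for the c_i.
System: c_1 + 2c_2 = -9, -2c_1 - 2c_2 = 10; solving gives c_1 = -1, c_2 = -4.
Check: -f1 - 4f2 = (-9, 10).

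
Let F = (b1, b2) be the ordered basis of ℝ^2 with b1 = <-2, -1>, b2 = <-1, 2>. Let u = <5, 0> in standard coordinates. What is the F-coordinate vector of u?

<-2, -1>

Write u = c_1 b1 + c_2 b2 and solve for the c_i.
System: -2c_1 - c_2 = 5, -c_1 + 2c_2 = 0; solving gives c_1 = -2, c_2 = -1.
Check: -2b1 - b2 = <5, 0>.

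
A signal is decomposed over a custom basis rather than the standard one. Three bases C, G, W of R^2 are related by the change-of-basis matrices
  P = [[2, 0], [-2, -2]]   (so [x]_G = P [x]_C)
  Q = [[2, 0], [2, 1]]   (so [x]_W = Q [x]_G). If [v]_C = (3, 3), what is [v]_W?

Apply P to get G-coordinates (6, -12), then Q to get W-coordinates.
The result is [v]_W = (12, 0).

(12, 0)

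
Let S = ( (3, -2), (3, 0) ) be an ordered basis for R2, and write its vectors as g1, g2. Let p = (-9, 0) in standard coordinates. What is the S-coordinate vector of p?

(0, -3)

[p]_S is the unique c with M c = p, where M has columns g1, g2.
System: 3c_1 + 3c_2 = -9, -2c_1 + 0c_2 = 0; solving gives c_1 = 0, c_2 = -3.
Check: 0·g1 - 3g2 = (-9, 0).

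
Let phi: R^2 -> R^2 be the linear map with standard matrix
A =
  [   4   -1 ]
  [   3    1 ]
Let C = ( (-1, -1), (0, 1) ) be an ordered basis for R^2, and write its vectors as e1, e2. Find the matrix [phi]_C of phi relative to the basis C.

With P the matrix whose columns are e1, e2, [phi]_C = P^(-1) A P.
Column by column: phi(e1) = A e1 = (-3, -4); its C-coordinates (3, -1) give column 1.
Continuing for each basis vector yields [phi]_C = [[3, 1], [-1, 2]].

[[3, 1], [-1, 2]]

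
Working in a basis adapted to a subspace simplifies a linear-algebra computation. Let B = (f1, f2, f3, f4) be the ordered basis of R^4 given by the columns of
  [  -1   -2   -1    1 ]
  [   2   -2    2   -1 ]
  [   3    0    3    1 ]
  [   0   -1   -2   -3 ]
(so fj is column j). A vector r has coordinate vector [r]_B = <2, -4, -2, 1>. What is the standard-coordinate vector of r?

By definition r = 2f1 - 4f2 - 2f3 + f4.
Summing componentwise gives <9, 7, 1, 5>.

<9, 7, 1, 5>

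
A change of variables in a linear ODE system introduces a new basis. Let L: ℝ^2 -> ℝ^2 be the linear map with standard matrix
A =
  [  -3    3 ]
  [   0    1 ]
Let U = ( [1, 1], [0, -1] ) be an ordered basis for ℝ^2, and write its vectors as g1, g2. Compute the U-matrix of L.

[[0, -3], [-1, -2]]

The j-th column of [L]_U is [L(gj)]_U.
L(g1) = A g1 = [0, 1] = 0·g1 - g2, so column 1 is [0, -1].
Repeating for g2 and assembling the columns gives [[0, -3], [-1, -2]].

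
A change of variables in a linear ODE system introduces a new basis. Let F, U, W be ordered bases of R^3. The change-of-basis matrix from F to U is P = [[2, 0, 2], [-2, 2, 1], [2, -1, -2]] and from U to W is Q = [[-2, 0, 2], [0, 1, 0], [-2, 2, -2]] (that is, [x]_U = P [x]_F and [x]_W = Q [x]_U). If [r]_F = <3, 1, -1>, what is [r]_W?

Composing the changes, [r]_W = Q P [r]_F.
Q P = [[0, -2, -8], [-2, 2, 1], [-12, 6, 2]]; applying this to <3, 1, -1> gives <6, -5, -32>.

<6, -5, -32>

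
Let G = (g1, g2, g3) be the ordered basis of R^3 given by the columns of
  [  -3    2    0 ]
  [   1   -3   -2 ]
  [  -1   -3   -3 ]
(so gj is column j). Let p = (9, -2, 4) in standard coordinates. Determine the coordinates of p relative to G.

(-1, 3, -4)

[p]_G is the unique c with M c = p, where M has columns g1, ..., g3.
Gaussian elimination on [M | p] yields c = (-1, 3, -4).
Check: -g1 + 3g2 - 4g3 = (9, -2, 4).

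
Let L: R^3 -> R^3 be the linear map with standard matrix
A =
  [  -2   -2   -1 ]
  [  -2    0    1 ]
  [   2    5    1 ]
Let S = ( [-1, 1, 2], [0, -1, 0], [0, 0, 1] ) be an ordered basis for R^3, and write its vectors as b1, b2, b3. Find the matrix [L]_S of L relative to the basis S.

With P the matrix whose columns are b1, ..., b3, [L]_S = P^(-1) A P.
Column by column: L(b1) = A b1 = [-2, 4, 5]; its S-coordinates [2, -2, 1] give column 1.
Continuing for each basis vector yields [L]_S = [[2, -2, 1], [-2, -2, 0], [1, -1, -1]].

[[2, -2, 1], [-2, -2, 0], [1, -1, -1]]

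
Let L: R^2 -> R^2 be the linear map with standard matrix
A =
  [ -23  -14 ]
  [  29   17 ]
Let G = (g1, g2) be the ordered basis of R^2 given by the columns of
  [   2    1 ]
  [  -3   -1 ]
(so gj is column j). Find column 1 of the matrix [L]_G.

Column 1 of [L]_G is the G-coordinate vector of L(g1).
In standard coordinates L(g1) = A g1 = (-4, 7).
Converting to G: (-4, 7) = -3g1 + 2g2, so the coordinate vector is (-3, 2).

(-3, 2)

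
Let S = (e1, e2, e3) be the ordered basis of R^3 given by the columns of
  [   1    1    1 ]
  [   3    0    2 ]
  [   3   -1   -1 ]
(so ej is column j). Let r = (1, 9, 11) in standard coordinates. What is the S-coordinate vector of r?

(3, -2, 0)

Write r = c_1 e1 + ... + c_3 e3 and solve for the c_i.
Row-reducing the augmented matrix [M | r] gives c = (3, -2, 0).
Check: 3e1 - 2e2 + 0·e3 = (1, 9, 11).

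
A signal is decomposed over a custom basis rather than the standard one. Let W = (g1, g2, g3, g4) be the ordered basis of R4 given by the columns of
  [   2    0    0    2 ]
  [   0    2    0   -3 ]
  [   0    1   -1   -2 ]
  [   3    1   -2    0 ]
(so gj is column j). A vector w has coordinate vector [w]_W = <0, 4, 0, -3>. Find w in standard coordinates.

The coordinates say w = 0·g1 + 4g2 + 0·g3 - 3g4; adding the scaled basis vectors gives <-6, 17, 10, 4>.

<-6, 17, 10, 4>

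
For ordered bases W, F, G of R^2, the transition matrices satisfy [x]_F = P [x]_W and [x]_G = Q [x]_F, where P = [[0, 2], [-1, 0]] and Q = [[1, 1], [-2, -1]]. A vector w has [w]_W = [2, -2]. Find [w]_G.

[-6, 10]

Composing the changes, [w]_G = Q P [w]_W.
Q P = [[-1, 2], [1, -4]]; applying this to [2, -2] gives [-6, 10].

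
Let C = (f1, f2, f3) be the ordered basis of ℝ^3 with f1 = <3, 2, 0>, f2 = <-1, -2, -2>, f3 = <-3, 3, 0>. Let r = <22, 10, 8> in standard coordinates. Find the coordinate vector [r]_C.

<4, -4, -2>

[r]_C is the unique c with M c = r, where M has columns f1, ..., f3.
Solving this 3x3 system gives c = (4, -4, -2).
Check: 4f1 - 4f2 - 2f3 = <22, 10, 8>.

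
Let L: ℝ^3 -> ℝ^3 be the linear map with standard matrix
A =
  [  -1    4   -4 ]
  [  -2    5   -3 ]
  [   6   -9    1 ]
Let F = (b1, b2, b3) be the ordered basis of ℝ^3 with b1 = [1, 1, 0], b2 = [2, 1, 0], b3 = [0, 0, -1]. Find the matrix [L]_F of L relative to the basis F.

Let P have columns b1, ..., b3. Then [L]_F = P^(-1) A P.
Here det P = 1, so P^(-1) is integer; computing A P first and then P^(-1)(A P) gives [[3, 0, 2], [0, 1, 1], [3, -3, 1]].

[[3, 0, 2], [0, 1, 1], [3, -3, 1]]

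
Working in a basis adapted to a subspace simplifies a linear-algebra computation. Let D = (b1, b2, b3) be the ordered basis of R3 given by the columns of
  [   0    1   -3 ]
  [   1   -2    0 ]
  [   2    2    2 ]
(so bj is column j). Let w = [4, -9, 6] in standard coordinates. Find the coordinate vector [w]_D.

[-1, 4, 0]

Write w = c_1 b1 + ... + c_3 b3 and solve for the c_i.
Gaussian elimination on [M | w] yields c = (-1, 4, 0).
Check: -b1 + 4b2 + 0·b3 = [4, -9, 6].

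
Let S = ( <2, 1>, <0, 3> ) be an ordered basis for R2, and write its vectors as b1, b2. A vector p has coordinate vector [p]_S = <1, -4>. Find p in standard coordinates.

<2, -11>

By definition p = b1 - 4b2.
Summing componentwise gives <2, -11>.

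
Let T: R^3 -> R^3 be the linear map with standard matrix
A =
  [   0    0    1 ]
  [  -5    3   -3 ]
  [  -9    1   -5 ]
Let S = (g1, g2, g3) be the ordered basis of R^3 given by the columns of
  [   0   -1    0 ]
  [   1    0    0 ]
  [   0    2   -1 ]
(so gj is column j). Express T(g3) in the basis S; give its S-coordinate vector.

[3, 1, -3]

Compute T(g3) = A g3 = [-1, 3, 5] in standard coordinates.
Then write this in S-coordinates: solve for y in y_1 g1 + ... + y_3 g3 = [-1, 3, 5].
This gives y = [3, 1, -3], which is column 3 of [T]_S.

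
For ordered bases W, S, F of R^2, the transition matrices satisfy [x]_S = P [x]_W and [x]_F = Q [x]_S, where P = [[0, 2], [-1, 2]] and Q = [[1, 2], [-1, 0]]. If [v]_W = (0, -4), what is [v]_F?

First [v]_S = P [v]_W = (-8, -8).
Then [v]_F = Q [v]_S = (-24, 8).

(-24, 8)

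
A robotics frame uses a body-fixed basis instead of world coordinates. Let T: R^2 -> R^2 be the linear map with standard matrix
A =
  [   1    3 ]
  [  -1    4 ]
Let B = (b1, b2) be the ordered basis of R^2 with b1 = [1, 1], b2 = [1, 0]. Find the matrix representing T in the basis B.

Let P have columns b1, b2. Then [T]_B = P^(-1) A P.
Here det P = -1, so P^(-1) is integer; computing A P first and then P^(-1)(A P) gives [[3, -1], [1, 2]].

[[3, -1], [1, 2]]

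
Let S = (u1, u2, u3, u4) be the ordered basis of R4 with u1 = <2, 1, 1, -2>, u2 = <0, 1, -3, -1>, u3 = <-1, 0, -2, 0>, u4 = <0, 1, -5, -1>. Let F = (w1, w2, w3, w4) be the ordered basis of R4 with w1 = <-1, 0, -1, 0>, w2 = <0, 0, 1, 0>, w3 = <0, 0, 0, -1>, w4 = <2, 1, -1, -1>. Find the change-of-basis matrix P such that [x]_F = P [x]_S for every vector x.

Let M have columns uj and N have columns wj. Then for every x, N [x]_F = x = M [x]_S, so P = N^(-1) M.
Since det N = 1, N^(-1) has integer entries; multiplying gives P = [[0, 2, 1, 2], [2, 0, -1, -2], [1, 0, 0, 0], [1, 1, 0, 1]].

[[0, 2, 1, 2], [2, 0, -1, -2], [1, 0, 0, 0], [1, 1, 0, 1]]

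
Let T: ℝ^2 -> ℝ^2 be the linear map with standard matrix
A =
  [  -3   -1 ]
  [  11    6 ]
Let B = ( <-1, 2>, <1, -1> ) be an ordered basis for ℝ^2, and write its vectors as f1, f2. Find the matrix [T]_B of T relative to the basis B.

Let P have columns f1, f2. Then [T]_B = P^(-1) A P.
Here det P = -1, so P^(-1) is integer; computing A P first and then P^(-1)(A P) gives [[2, 3], [3, 1]].

[[2, 3], [3, 1]]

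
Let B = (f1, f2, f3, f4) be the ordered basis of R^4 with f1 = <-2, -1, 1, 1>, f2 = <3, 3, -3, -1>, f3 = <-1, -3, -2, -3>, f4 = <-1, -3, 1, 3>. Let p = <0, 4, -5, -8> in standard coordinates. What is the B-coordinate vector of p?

<2, 1, 1, -2>

[p]_B is the unique c with M c = p, where M has columns f1, ..., f4.
Row-reducing the augmented matrix [M | p] gives c = (2, 1, 1, -2).
Check: 2f1 + f2 + f3 - 2f4 = <0, 4, -5, -8>.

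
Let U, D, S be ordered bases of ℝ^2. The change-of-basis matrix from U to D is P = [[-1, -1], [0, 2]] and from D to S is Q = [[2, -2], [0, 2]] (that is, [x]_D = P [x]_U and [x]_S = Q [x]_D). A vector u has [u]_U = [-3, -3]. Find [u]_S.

[24, -12]

Composing the changes, [u]_S = Q P [u]_U.
Q P = [[-2, -6], [0, 4]]; applying this to [-3, -3] gives [24, -12].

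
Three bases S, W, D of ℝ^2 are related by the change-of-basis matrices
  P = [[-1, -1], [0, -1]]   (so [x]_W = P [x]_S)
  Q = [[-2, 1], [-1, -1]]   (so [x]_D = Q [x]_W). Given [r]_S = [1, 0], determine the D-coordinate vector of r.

[2, 1]

First [r]_W = P [r]_S = [-1, 0].
Then [r]_D = Q [r]_W = [2, 1].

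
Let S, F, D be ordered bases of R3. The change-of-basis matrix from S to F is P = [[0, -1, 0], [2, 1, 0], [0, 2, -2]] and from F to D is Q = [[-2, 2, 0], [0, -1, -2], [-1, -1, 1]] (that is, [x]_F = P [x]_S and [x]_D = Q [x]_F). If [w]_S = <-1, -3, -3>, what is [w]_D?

Apply P to get F-coordinates <3, -5, 0>, then Q to get D-coordinates.
The result is [w]_D = <-16, 5, 2>.

<-16, 5, 2>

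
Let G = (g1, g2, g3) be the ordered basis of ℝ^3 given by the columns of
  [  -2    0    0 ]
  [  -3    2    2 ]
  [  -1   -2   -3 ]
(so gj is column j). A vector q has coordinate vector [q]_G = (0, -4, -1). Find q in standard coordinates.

By definition q = 0·g1 - 4g2 - g3.
Summing componentwise gives (0, -10, 11).

(0, -10, 11)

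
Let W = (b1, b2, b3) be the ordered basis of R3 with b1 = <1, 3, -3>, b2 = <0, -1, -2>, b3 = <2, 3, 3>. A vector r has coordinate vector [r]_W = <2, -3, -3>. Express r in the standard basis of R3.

<-4, 0, -9>

By definition r = 2b1 - 3b2 - 3b3.
Summing componentwise gives <-4, 0, -9>.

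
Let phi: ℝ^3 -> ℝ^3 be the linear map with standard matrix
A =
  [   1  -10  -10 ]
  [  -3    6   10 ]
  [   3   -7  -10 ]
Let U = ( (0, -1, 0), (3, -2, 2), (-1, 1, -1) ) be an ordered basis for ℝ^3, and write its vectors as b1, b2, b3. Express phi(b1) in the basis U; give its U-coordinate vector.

(-1, 3, -1)

Column 1 of [phi]_U is the U-coordinate vector of phi(b1).
In standard coordinates phi(b1) = A b1 = (10, -6, 7).
Converting to U: (10, -6, 7) = -b1 + 3b2 - b3, so the coordinate vector is (-1, 3, -1).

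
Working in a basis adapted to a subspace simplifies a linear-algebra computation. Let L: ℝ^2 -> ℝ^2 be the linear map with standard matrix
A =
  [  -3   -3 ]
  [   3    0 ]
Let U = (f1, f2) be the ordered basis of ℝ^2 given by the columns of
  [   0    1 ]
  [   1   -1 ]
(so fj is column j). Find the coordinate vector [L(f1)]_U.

Compute L(f1) = A f1 = <-3, 0> in standard coordinates.
Then write this in U-coordinates: solve for y in y_1 f1 + y_2 f2 = <-3, 0>.
This gives y = <-3, -3>, which is column 1 of [L]_U.

<-3, -3>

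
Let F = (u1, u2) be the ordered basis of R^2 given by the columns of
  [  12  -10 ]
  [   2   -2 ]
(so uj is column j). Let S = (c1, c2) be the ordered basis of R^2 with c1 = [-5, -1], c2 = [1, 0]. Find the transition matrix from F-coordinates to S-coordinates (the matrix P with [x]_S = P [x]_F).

[[-2, 2], [2, 0]]

Let M have columns uj and N have columns cj. Then for every x, N [x]_S = x = M [x]_F, so P = N^(-1) M.
Since det N = 1, N^(-1) has integer entries; multiplying gives P = [[-2, 2], [2, 0]].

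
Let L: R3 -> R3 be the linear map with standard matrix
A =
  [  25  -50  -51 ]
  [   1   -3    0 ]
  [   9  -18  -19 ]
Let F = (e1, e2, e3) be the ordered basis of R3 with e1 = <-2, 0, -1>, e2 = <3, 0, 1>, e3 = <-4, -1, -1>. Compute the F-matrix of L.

[[0, -3, -1], [3, 2, 1], [2, -3, 1]]

Let P have columns e1, ..., e3. Then [L]_F = P^(-1) A P.
Here det P = 1, so P^(-1) is integer; computing A P first and then P^(-1)(A P) gives [[0, -3, -1], [3, 2, 1], [2, -3, 1]].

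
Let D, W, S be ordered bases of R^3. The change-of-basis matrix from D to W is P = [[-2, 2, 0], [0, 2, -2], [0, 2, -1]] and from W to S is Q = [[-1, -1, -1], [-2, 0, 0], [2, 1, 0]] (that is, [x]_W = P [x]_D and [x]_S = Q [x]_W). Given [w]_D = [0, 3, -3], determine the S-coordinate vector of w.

[-27, -12, 24]

Apply P to get W-coordinates [6, 12, 9], then Q to get S-coordinates.
The result is [w]_S = [-27, -12, 24].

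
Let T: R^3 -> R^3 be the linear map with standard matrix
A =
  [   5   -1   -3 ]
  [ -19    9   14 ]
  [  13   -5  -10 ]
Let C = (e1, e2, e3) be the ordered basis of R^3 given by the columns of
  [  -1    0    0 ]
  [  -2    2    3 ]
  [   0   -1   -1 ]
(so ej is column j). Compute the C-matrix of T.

[[3, -1, 0], [2, -2, 2], [1, 2, 3]]

The j-th column of [T]_C is [T(ej)]_C.
T(e1) = A e1 = (-3, 1, -3) = 3e1 + 2e2 + e3, so column 1 is (3, 2, 1).
Repeating for e2, e3 and assembling the columns gives [[3, -1, 0], [2, -2, 2], [1, 2, 3]].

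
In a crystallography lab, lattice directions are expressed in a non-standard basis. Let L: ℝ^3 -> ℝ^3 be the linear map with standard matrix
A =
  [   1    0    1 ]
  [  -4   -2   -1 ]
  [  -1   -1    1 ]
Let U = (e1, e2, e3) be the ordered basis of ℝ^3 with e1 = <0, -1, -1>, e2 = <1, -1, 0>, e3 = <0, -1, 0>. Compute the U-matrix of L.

Let P have columns e1, ..., e3. Then [L]_U = P^(-1) A P.
Here det P = 1, so P^(-1) is integer; computing A P first and then P^(-1)(A P) gives [[0, 0, -1], [-1, 1, 0], [-2, 1, -1]].

[[0, 0, -1], [-1, 1, 0], [-2, 1, -1]]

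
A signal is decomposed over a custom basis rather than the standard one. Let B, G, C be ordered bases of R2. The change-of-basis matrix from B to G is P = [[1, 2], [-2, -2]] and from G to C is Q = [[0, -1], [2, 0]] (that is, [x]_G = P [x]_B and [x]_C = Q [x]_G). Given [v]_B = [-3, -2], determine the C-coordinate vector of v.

[-10, -14]

Apply P to get G-coordinates [-7, 10], then Q to get C-coordinates.
The result is [v]_C = [-10, -14].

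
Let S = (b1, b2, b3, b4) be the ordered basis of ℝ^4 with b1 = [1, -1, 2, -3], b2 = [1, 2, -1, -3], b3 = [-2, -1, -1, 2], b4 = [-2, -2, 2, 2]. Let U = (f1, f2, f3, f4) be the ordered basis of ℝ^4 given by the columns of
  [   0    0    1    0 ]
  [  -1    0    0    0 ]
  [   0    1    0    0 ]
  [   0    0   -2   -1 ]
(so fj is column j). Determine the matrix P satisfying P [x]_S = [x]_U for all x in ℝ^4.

[[1, -2, 1, 2], [2, -1, -1, 2], [1, 1, -2, -2], [1, 1, 2, 2]]

Let M have columns bj and N have columns fj. Then for every x, N [x]_U = x = M [x]_S, so P = N^(-1) M.
Since det N = 1, N^(-1) has integer entries; multiplying gives P = [[1, -2, 1, 2], [2, -1, -1, 2], [1, 1, -2, -2], [1, 1, 2, 2]].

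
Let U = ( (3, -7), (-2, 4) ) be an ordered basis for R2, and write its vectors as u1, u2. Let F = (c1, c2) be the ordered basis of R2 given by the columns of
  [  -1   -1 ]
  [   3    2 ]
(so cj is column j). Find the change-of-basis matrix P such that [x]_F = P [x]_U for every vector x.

Take x = uj: its U-coordinates are the j-th standard unit vector, so P e_j — column j of P — equals [uj]_F.
u1 = -c1 - 2c2, giving column 1 = (-1, -2); repeating for each j gives P = [[-1, 0], [-2, 2]].

[[-1, 0], [-2, 2]]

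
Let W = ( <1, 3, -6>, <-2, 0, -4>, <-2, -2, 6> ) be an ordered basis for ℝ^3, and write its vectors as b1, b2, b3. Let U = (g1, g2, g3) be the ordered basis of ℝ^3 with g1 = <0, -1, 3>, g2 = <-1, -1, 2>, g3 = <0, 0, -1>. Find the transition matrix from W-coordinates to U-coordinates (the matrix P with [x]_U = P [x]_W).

[[-2, -2, 0], [-1, 2, 2], [-2, 2, -2]]

Let M have columns bj and N have columns gj. Then for every x, N [x]_U = x = M [x]_W, so P = N^(-1) M.
Since det N = 1, N^(-1) has integer entries; multiplying gives P = [[-2, -2, 0], [-1, 2, 2], [-2, 2, -2]].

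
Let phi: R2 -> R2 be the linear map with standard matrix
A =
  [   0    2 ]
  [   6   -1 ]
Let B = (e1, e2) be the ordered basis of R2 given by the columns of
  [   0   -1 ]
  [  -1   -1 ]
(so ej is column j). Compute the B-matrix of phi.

[[-3, 3], [2, 2]]

The j-th column of [phi]_B is [phi(ej)]_B.
phi(e1) = A e1 = <-2, 1> = -3e1 + 2e2, so column 1 is <-3, 2>.
Repeating for e2 and assembling the columns gives [[-3, 3], [2, 2]].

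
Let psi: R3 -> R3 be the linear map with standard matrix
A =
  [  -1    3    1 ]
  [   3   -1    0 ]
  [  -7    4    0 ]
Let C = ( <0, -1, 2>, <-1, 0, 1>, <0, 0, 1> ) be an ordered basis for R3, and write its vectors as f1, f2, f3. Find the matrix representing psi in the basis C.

[[-1, 3, 0], [1, -2, -1], [-3, 3, 1]]

Let P have columns f1, ..., f3. Then [psi]_C = P^(-1) A P.
Here det P = -1, so P^(-1) is integer; computing A P first and then P^(-1)(A P) gives [[-1, 3, 0], [1, -2, -1], [-3, 3, 1]].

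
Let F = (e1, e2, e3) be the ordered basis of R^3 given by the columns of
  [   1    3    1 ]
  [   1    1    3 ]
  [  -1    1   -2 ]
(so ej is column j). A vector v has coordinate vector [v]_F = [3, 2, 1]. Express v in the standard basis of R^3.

[10, 8, -3]

By definition v = 3e1 + 2e2 + e3.
Summing componentwise gives [10, 8, -3].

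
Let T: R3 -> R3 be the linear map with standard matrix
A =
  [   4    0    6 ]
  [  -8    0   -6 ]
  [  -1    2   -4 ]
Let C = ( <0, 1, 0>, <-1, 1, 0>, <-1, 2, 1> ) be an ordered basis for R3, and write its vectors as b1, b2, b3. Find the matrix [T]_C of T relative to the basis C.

[[-2, 1, 3], [-2, 1, -3], [2, 3, 1]]

Let P have columns b1, ..., b3. Then [T]_C = P^(-1) A P.
Here det P = 1, so P^(-1) is integer; computing A P first and then P^(-1)(A P) gives [[-2, 1, 3], [-2, 1, -3], [2, 3, 1]].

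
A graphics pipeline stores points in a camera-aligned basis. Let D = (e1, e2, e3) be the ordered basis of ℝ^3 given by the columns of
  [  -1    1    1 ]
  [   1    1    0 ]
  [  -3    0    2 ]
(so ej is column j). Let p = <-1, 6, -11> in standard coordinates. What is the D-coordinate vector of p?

We seek scalars with c_1 e1 + ... + c_3 e3 = p; equivalently solve M c = p where the columns of M are e1, ..., e3.
Solving this 3x3 system gives c = (3, 3, -1).
Check: 3e1 + 3e2 - e3 = <-1, 6, -11>.

<3, 3, -1>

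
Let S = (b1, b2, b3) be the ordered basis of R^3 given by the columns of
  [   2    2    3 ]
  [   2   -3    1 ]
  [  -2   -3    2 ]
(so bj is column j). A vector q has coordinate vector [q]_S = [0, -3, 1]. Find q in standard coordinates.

By definition q = 0·b1 - 3b2 + b3.
Summing componentwise gives [-3, 10, 11].

[-3, 10, 11]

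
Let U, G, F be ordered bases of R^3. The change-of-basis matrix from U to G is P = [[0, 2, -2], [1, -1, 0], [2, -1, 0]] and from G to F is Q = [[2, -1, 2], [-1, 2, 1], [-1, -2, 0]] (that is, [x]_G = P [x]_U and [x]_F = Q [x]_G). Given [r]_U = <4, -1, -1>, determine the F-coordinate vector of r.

Apply P to get G-coordinates <0, 5, 9>, then Q to get F-coordinates.
The result is [r]_F = <13, 19, -10>.

<13, 19, -10>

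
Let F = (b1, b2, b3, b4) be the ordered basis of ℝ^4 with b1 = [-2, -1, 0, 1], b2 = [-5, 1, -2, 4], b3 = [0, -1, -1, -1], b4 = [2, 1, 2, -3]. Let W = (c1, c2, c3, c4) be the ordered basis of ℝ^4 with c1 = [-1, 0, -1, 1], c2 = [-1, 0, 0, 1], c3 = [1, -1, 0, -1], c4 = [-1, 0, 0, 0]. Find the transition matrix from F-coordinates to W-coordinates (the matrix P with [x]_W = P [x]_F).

Take x = bj: its F-coordinates are the j-th standard unit vector, so P e_j — column j of P — equals [bj]_W.
b1 = 0·c1 + 2c2 + c3 + c4, giving column 1 = [0, 2, 1, 1]; repeating for each j gives P = [[0, 2, 1, -2], [2, 1, -1, -2], [1, -1, 1, -1], [1, 1, 1, 1]].

[[0, 2, 1, -2], [2, 1, -1, -2], [1, -1, 1, -1], [1, 1, 1, 1]]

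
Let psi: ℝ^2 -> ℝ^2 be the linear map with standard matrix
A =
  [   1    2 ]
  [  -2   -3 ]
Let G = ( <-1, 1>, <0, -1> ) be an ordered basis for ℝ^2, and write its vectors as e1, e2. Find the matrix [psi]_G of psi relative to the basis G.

With P the matrix whose columns are e1, e2, [psi]_G = P^(-1) A P.
Column by column: psi(e1) = A e1 = <1, -1>; its G-coordinates <-1, 0> give column 1.
Continuing for each basis vector yields [psi]_G = [[-1, 2], [0, -1]].

[[-1, 2], [0, -1]]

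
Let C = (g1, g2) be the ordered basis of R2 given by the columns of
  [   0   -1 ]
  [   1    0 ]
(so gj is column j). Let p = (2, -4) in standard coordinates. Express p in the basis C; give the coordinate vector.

(-4, -2)

We seek scalars with c_1 g1 + c_2 g2 = p; equivalently solve M c = p where the columns of M are g1, g2.
System: 0c_1 - c_2 = 2, c_1 + 0c_2 = -4; solving gives c_1 = -4, c_2 = -2.
Check: -4g1 - 2g2 = (2, -4).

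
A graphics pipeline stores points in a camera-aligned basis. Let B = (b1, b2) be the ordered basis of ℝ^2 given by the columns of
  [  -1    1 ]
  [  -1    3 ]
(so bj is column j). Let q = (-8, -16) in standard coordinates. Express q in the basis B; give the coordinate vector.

(4, -4)

[q]_B is the unique c with M c = q, where M has columns b1, b2.
System: -c_1 + c_2 = -8, -c_1 + 3c_2 = -16; solving gives c_1 = 4, c_2 = -4.
Check: 4b1 - 4b2 = (-8, -16).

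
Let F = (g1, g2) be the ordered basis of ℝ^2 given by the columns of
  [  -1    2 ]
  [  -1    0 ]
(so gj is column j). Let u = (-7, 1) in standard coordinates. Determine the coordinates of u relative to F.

Write u = c_1 g1 + c_2 g2 and solve for the c_i.
System: -c_1 + 2c_2 = -7, -c_1 + 0c_2 = 1; solving gives c_1 = -1, c_2 = -4.
Check: -g1 - 4g2 = (-7, 1).

(-1, -4)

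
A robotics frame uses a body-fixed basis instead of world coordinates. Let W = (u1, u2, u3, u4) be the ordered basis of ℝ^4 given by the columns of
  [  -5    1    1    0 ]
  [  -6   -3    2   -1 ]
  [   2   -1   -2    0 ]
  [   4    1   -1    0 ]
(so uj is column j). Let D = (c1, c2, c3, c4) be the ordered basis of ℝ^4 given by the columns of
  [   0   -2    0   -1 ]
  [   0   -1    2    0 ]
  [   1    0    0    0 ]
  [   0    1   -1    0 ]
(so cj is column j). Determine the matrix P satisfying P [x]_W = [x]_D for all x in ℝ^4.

Column j of P is [uj]_D, since P maps W-coordinates to D-coordinates.
Expressing u1 in D: u1 = 2c1 + 2c2 - 2c3 + c4, so column 1 of P is [2, 2, -2, 1].
Doing the same for each uj gives P = [[2, -1, -2, 0], [2, -1, 0, -1], [-2, -2, 1, -1], [1, 1, -1, 2]].

[[2, -1, -2, 0], [2, -1, 0, -1], [-2, -2, 1, -1], [1, 1, -1, 2]]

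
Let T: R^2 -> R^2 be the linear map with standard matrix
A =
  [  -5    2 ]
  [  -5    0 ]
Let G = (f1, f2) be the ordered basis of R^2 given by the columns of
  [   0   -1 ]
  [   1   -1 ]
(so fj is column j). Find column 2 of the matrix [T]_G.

Column 2 of [T]_G is the G-coordinate vector of T(f2).
In standard coordinates T(f2) = A f2 = [3, 5].
Converting to G: [3, 5] = 2f1 - 3f2, so the coordinate vector is [2, -3].

[2, -3]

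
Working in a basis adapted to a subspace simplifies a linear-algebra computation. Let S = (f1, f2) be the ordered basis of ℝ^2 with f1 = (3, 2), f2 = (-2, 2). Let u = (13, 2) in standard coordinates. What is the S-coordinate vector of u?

(3, -2)

We seek scalars with c_1 f1 + c_2 f2 = u; equivalently solve M c = u where the columns of M are f1, f2.
System: 3c_1 - 2c_2 = 13, 2c_1 + 2c_2 = 2; solving gives c_1 = 3, c_2 = -2.
Check: 3f1 - 2f2 = (13, 2).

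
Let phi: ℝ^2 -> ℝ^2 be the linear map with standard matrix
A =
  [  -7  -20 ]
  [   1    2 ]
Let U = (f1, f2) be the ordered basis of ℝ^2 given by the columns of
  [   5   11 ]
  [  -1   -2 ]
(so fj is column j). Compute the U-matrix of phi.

The j-th column of [phi]_U is [phi(fj)]_U.
phi(f1) = A f1 = (-15, 3) = -3f1 + 0·f2, so column 1 is (-3, 0).
Repeating for f2 and assembling the columns gives [[-3, -3], [0, -2]].

[[-3, -3], [0, -2]]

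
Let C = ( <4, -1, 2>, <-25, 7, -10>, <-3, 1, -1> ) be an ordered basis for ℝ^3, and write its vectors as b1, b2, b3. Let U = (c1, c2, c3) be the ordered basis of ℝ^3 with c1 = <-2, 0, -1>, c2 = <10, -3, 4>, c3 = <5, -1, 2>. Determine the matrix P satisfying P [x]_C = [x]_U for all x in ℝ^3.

Take x = bj: its C-coordinates are the j-th standard unit vector, so P e_j — column j of P — equals [bj]_U.
b1 = -2c1 + c2 - 2c3, giving column 1 = <-2, 1, -2>; repeating for each j gives P = [[-2, 0, -1], [1, -2, 0], [-2, -1, -1]].

[[-2, 0, -1], [1, -2, 0], [-2, -1, -1]]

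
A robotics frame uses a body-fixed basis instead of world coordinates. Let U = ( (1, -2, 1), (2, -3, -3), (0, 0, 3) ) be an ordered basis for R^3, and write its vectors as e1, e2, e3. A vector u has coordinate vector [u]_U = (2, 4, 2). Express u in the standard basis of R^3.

u = M [u]_U, where M has columns e1, ..., e3.
Carrying out the matrix-vector product, u = (10, -16, -4).

(10, -16, -4)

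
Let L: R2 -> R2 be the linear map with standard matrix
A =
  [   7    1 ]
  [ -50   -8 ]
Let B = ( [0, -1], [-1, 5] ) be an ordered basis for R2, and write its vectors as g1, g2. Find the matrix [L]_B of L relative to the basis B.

The j-th column of [L]_B is [L(gj)]_B.
L(g1) = A g1 = [-1, 8] = -3g1 + g2, so column 1 is [-3, 1].
Repeating for g2 and assembling the columns gives [[-3, 0], [1, 2]].

[[-3, 0], [1, 2]]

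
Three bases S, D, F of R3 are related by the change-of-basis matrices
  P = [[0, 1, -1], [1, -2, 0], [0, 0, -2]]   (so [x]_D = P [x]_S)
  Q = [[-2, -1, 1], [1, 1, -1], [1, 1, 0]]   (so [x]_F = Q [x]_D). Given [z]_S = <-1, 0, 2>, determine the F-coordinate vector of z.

First [z]_D = P [z]_S = <-2, -1, -4>.
Then [z]_F = Q [z]_D = <1, 1, -3>.

<1, 1, -3>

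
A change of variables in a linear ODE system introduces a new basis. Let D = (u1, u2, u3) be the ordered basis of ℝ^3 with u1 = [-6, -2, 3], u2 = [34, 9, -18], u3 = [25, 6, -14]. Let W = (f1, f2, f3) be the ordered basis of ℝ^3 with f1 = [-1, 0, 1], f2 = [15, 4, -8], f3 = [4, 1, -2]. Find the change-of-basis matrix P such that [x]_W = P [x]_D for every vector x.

[[-1, 0, -2], [-1, 2, 1], [2, 1, 2]]

Column j of P is [uj]_W, since P maps D-coordinates to W-coordinates.
Expressing u1 in W: u1 = -f1 - f2 + 2f3, so column 1 of P is [-1, -1, 2].
Doing the same for each uj gives P = [[-1, 0, -2], [-1, 2, 1], [2, 1, 2]].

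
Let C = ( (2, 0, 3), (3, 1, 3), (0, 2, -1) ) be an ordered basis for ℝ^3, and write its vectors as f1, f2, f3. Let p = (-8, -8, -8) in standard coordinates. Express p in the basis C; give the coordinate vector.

We seek scalars with c_1 f1 + ... + c_3 f3 = p; equivalently solve M c = p where the columns of M are f1, ..., f3.
Solving this 3x3 system gives c = (-4, 0, -4).
Check: -4f1 + 0·f2 - 4f3 = (-8, -8, -8).

(-4, 0, -4)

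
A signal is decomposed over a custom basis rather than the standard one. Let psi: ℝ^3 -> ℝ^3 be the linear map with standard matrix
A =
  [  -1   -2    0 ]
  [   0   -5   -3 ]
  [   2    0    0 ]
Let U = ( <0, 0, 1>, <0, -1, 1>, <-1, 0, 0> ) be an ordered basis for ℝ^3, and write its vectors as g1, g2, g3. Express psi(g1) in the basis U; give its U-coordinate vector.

<-3, 3, 0>

Compute psi(g1) = A g1 = <0, -3, 0> in standard coordinates.
Then write this in U-coordinates: solve for y in y_1 g1 + ... + y_3 g3 = <0, -3, 0>.
This gives y = <-3, 3, 0>, which is column 1 of [psi]_U.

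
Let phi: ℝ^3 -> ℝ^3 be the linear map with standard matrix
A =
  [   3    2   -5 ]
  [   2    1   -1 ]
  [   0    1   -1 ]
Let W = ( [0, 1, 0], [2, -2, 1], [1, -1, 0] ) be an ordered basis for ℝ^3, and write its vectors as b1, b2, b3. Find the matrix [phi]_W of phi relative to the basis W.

[[3, -2, 2], [1, -3, -1], [0, 3, 3]]

With P the matrix whose columns are b1, ..., b3, [phi]_W = P^(-1) A P.
Column by column: phi(b1) = A b1 = [2, 1, 1]; its W-coordinates [3, 1, 0] give column 1.
Continuing for each basis vector yields [phi]_W = [[3, -2, 2], [1, -3, -1], [0, 3, 3]].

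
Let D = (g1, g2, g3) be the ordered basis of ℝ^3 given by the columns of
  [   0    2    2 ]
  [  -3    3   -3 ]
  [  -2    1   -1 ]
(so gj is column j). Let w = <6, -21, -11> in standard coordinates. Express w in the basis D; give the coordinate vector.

<4, 0, 3>

Write w = c_1 g1 + ... + c_3 g3 and solve for the c_i.
Solving this 3x3 system gives c = (4, 0, 3).
Check: 4g1 + 0·g2 + 3g3 = <6, -21, -11>.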